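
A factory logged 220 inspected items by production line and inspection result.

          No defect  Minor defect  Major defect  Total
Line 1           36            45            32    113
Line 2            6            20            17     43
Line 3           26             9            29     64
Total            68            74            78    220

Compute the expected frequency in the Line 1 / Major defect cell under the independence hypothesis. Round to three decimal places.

40.064

Row total (Line 1) = 113; column total (Major defect) = 78; grand total N = 220.
Expected count = (row total × column total) / N = 113 × 78 / 220 = 40.064.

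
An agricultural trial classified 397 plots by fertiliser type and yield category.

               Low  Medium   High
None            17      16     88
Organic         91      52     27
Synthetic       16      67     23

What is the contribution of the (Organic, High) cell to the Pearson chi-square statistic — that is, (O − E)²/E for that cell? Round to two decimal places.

17.43

Row total (Organic) = 170; column total (High) = 138; N = 397.
Expected count E = 170 × 138 / 397 = 59.093.
Contribution = (O − E)²/E = (27 − 59.093)² / 59.093 = 17.43.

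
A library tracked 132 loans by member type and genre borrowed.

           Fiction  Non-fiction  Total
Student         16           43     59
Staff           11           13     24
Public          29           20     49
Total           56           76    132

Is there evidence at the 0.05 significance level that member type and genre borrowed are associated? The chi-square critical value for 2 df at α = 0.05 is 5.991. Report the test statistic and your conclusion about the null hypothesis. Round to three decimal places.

11.407; reject H₀

Grand total N = 132.
Expected counts (row total × column total / N):
  Student, Fiction: 59×56/132 = 25.0303
  Student, Non-fiction: 59×76/132 = 33.9697
  Staff, Fiction: 24×56/132 = 10.1818
  Staff, Non-fiction: 24×76/132 = 13.8182
  Public, Fiction: 49×56/132 = 20.7879
  Public, Non-fiction: 49×76/132 = 28.2121
Contributions (O − E)²/E:
  (16 − 25.0303)²/25.0303 = 3.2579
  (43 − 33.9697)²/33.9697 = 2.4006
  (11 − 10.1818)²/10.1818 = 0.0657
  (13 − 13.8182)²/13.8182 = 0.0484
  (29 − 20.7879)²/20.7879 = 3.2441
  (20 − 28.2121)²/28.2121 = 2.3904
χ² = 3.2579 + 2.4006 + 0.0657 + 0.0484 + 3.2441 + 2.3904 = 11.407
df = (3−1)(2−1) = 2. Since 11.407 > 5.991, reject the null hypothesis of independence at α = 0.05.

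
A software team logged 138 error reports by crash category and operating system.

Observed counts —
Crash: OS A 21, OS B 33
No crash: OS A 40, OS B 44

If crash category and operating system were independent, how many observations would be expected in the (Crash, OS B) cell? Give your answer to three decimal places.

30.130

Row total (Crash) = 54; column total (OS B) = 77; grand total N = 138.
Expected count = (row total × column total) / N = 54 × 77 / 138 = 30.130.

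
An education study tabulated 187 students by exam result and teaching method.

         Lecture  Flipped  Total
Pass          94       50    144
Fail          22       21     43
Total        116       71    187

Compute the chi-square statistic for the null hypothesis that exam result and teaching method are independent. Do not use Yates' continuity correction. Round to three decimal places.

Grand total N = 187.
Expected counts (row total × column total / N):
  Pass, Lecture: 144×116/187 = 89.3262
  Pass, Flipped: 144×71/187 = 54.6738
  Fail, Lecture: 43×116/187 = 26.6738
  Fail, Flipped: 43×71/187 = 16.3262
Contributions (O − E)²/E:
  (94 − 89.3262)²/89.3262 = 0.2445
  (50 − 54.6738)²/54.6738 = 0.3995
  (22 − 26.6738)²/26.6738 = 0.8189
  (21 − 16.3262)²/16.3262 = 1.3380
χ² = 0.2445 + 0.3995 + 0.8189 + 1.3380 = 2.801

2.801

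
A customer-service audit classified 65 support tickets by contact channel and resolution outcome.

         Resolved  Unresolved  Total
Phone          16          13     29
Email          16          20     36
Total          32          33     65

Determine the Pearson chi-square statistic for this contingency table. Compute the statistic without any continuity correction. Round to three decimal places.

0.740

Grand total N = 65.
Expected counts (row total × column total / N):
  Phone, Resolved: 29×32/65 = 14.2769
  Phone, Unresolved: 29×33/65 = 14.7231
  Email, Resolved: 36×32/65 = 17.7231
  Email, Unresolved: 36×33/65 = 18.2769
Contributions (O − E)²/E:
  (16 − 14.2769)²/14.2769 = 0.2080
  (13 − 14.7231)²/14.7231 = 0.2017
  (16 − 17.7231)²/17.7231 = 0.1675
  (20 − 18.2769)²/18.2769 = 0.1624
χ² = 0.2080 + 0.2017 + 0.1675 + 0.1624 = 0.740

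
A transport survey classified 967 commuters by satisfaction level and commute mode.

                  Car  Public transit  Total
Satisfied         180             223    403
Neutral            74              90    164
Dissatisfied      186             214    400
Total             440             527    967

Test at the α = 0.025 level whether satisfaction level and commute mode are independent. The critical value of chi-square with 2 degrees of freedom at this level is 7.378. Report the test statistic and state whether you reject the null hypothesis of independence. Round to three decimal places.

Grand total N = 967.
Expected counts (row total × column total / N):
  Satisfied, Car: 403×440/967 = 183.3713
  Satisfied, Public transit: 403×527/967 = 219.6287
  Neutral, Car: 164×440/967 = 74.6225
  Neutral, Public transit: 164×527/967 = 89.3775
  Dissatisfied, Car: 400×440/967 = 182.0062
  Dissatisfied, Public transit: 400×527/967 = 217.9938
Contributions (O − E)²/E:
  (180 − 183.3713)²/183.3713 = 0.0620
  (223 − 219.6287)²/219.6287 = 0.0517
  (74 − 74.6225)²/74.6225 = 0.0052
  (90 − 89.3775)²/89.3775 = 0.0043
  (186 − 182.0062)²/182.0062 = 0.0876
  (214 − 217.9938)²/217.9938 = 0.0732
χ² = 0.0620 + 0.0517 + 0.0052 + 0.0043 + 0.0876 + 0.0732 = 0.284
df = (3−1)(2−1) = 2. Since 0.284 < 7.378, fail to reject the null hypothesis of independence at α = 0.025.

0.284; fail to reject H₀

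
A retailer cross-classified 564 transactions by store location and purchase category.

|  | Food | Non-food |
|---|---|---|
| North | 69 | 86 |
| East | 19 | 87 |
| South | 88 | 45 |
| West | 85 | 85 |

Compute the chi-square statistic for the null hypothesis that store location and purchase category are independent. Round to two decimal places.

56.58

Row totals: 155, 106, 133, 170. Column totals: 261, 303. Grand total N = 564.
Expected counts (row total × column total / N):
  North, Food: 155×261/564 = 71.7287
  North, Non-food: 155×303/564 = 83.2713
  East, Food: 106×261/564 = 49.0532
  East, Non-food: 106×303/564 = 56.9468
  South, Food: 133×261/564 = 61.5479
  South, Non-food: 133×303/564 = 71.4521
  West, Food: 170×261/564 = 78.6702
  West, Non-food: 170×303/564 = 91.3298
Contributions (O − E)²/E:
  (69 − 71.7287)²/71.7287 = 0.1038
  (86 − 83.2713)²/83.2713 = 0.0894
  (19 − 49.0532)²/49.0532 = 18.4126
  (87 − 56.9468)²/56.9468 = 15.8603
  (88 − 61.5479)²/61.5479 = 11.3686
  (45 − 71.4521)²/71.4521 = 9.7928
  (85 − 78.6702)²/78.6702 = 0.5093
  (85 − 91.3298)²/91.3298 = 0.4387
χ² = 0.1038 + 0.0894 + 18.4126 + 15.8603 + 11.3686 + 9.7928 + 0.5093 + 0.4387 = 56.58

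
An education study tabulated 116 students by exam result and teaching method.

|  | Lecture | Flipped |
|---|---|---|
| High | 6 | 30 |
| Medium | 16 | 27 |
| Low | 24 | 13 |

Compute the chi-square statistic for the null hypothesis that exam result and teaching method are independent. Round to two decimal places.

17.88

Row totals: 36, 43, 37. Column totals: 46, 70. Grand total N = 116.
Expected counts (row total × column total / N):
  High, Lecture: 36×46/116 = 14.2759
  High, Flipped: 36×70/116 = 21.7241
  Medium, Lecture: 43×46/116 = 17.0517
  Medium, Flipped: 43×70/116 = 25.9483
  Low, Lecture: 37×46/116 = 14.6724
  Low, Flipped: 37×70/116 = 22.3276
Contributions (O − E)²/E:
  (6 − 14.2759)²/14.2759 = 4.7976
  (30 − 21.7241)²/21.7241 = 3.1527
  (16 − 17.0517)²/17.0517 = 0.0649
  (27 − 25.9483)²/25.9483 = 0.0426
  (24 − 14.6724)²/14.6724 = 5.9298
  (13 − 22.3276)²/22.3276 = 3.8967
χ² = 4.7976 + 3.1527 + 0.0649 + 0.0426 + 5.9298 + 3.8967 = 17.88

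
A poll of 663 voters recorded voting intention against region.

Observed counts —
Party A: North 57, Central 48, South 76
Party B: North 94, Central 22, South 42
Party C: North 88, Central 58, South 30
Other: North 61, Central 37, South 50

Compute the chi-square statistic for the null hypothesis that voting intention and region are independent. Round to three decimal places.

Row totals: 181, 158, 176, 148. Column totals: 300, 165, 198. Grand total N = 663.
Expected counts (row total × column total / N):
  Party A, North: 181×300/663 = 81.9005
  Party A, Central: 181×165/663 = 45.0452
  Party A, South: 181×198/663 = 54.0543
  Party B, North: 158×300/663 = 71.4932
  Party B, Central: 158×165/663 = 39.3213
  Party B, South: 158×198/663 = 47.1855
  Party C, North: 176×300/663 = 79.6380
  Party C, Central: 176×165/663 = 43.8009
  Party C, South: 176×198/663 = 52.5611
  Other, North: 148×300/663 = 66.9683
  Other, Central: 148×165/663 = 36.8326
  Other, South: 148×198/663 = 44.1991
Contributions (O − E)²/E:
  (57 − 81.9005)²/81.9005 = 7.5706
  (48 − 45.0452)²/45.0452 = 0.1938
  (76 − 54.0543)²/54.0543 = 8.9098
  (94 − 71.4932)²/71.4932 = 7.0854
  (22 − 39.3213)²/39.3213 = 7.6302
  (42 − 47.1855)²/47.1855 = 0.5699
  (88 − 79.6380)²/79.6380 = 0.8780
  (58 − 43.8009)²/43.8009 = 4.6030
  (30 − 52.5611)²/52.5611 = 9.6840
  (61 − 66.9683)²/66.9683 = 0.5319
  (37 − 36.8326)²/36.8326 = 0.0008
  (50 − 44.1991)²/44.1991 = 0.7613
χ² = 7.5706 + 0.1938 + 8.9098 + 7.0854 + 7.6302 + 0.5699 + 0.8780 + 4.6030 + 9.6840 + 0.5319 + 0.0008 + 0.7613 = 48.419

48.419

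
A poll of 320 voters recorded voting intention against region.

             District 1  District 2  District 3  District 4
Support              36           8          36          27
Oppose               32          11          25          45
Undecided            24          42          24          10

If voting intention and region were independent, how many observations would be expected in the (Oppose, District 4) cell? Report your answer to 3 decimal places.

28.956

Row total (Oppose) = 113; column total (District 4) = 82; grand total N = 320.
Expected count = (row total × column total) / N = 113 × 82 / 320 = 28.956.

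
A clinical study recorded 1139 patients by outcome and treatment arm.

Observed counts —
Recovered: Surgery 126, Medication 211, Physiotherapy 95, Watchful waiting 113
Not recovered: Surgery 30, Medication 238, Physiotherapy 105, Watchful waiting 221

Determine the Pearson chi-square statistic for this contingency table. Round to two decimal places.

Row totals: 545, 594. Column totals: 156, 449, 200, 334. Grand total N = 1139.
Expected counts (row total × column total / N):
  Recovered, Surgery: 545×156/1139 = 74.644
  Recovered, Medication: 545×449/1139 = 214.842
  Recovered, Physiotherapy: 545×200/1139 = 95.698
  Recovered, Watchful waiting: 545×334/1139 = 159.816
  Not recovered, Surgery: 594×156/1139 = 81.356
  Not recovered, Medication: 594×449/1139 = 234.158
  Not recovered, Physiotherapy: 594×200/1139 = 104.302
  Not recovered, Watchful waiting: 594×334/1139 = 174.184
Contributions (O − E)²/E:
  (126 − 74.644)²/74.644 = 35.3336
  (211 − 214.842)²/214.842 = 0.0687
  (95 − 95.698)²/95.698 = 0.0051
  (113 − 159.816)²/159.816 = 13.7141
  (30 − 81.356)²/81.356 = 32.4185
  (238 − 234.158)²/234.158 = 0.0630
  (105 − 104.302)²/104.302 = 0.0047
  (221 − 174.184)²/174.184 = 12.5829
χ² = 35.3336 + 0.0687 + 0.0051 + 13.7141 + 32.4185 + 0.0630 + 0.0047 + 12.5829 = 94.19

94.19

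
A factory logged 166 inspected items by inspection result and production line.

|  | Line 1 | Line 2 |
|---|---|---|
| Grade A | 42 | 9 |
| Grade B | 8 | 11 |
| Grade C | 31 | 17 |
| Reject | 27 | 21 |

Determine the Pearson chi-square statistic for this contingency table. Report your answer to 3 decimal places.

Row totals: 51, 19, 48, 48. Column totals: 108, 58. Grand total N = 166.
Expected counts (row total × column total / N):
  Grade A, Line 1: 51×108/166 = 33.1807
  Grade A, Line 2: 51×58/166 = 17.8193
  Grade B, Line 1: 19×108/166 = 12.3614
  Grade B, Line 2: 19×58/166 = 6.6386
  Grade C, Line 1: 48×108/166 = 31.2289
  Grade C, Line 2: 48×58/166 = 16.7711
  Reject, Line 1: 48×108/166 = 31.2289
  Reject, Line 2: 48×58/166 = 16.7711
Contributions (O − E)²/E:
  (42 − 33.1807)²/33.1807 = 2.3441
  (9 − 17.8193)²/17.8193 = 4.3649
  (8 − 12.3614)²/12.3614 = 1.5388
  (11 − 6.6386)²/6.6386 = 2.8653
  (31 − 31.2289)²/31.2289 = 0.0017
  (17 − 16.7711)²/16.7711 = 0.0031
  (27 − 31.2289)²/31.2289 = 0.5727
  (21 − 16.7711)²/16.7711 = 1.0663
χ² = 2.3441 + 4.3649 + 1.5388 + 2.8653 + 0.0017 + 0.0031 + 0.5727 + 1.0663 = 12.757

12.757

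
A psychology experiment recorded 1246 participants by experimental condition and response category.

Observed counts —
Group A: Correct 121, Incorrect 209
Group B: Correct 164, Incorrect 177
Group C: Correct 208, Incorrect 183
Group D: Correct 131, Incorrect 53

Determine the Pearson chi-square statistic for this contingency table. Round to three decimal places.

58.623

Row totals: 330, 341, 391, 184. Column totals: 624, 622. Grand total N = 1246.
Expected counts (row total × column total / N):
  Group A, Correct: 330×624/1246 = 165.2648
  Group A, Incorrect: 330×622/1246 = 164.7352
  Group B, Correct: 341×624/1246 = 170.7737
  Group B, Incorrect: 341×622/1246 = 170.2263
  Group C, Correct: 391×624/1246 = 195.8138
  Group C, Incorrect: 391×622/1246 = 195.1862
  Group D, Correct: 184×624/1246 = 92.1477
  Group D, Incorrect: 184×622/1246 = 91.8523
Contributions (O − E)²/E:
  (121 − 165.2648)²/165.2648 = 11.8560
  (209 − 164.7352)²/164.7352 = 11.8941
  (164 − 170.7737)²/170.7737 = 0.2687
  (177 − 170.2263)²/170.2263 = 0.2695
  (208 − 195.8138)²/195.8138 = 0.7584
  (183 − 195.1862)²/195.1862 = 0.7608
  (131 − 92.1477)²/92.1477 = 16.3813
  (53 − 91.8523)²/91.8523 = 16.4340
χ² = 11.8560 + 11.8941 + 0.2687 + 0.2695 + 0.7584 + 0.7608 + 16.3813 + 16.4340 = 58.623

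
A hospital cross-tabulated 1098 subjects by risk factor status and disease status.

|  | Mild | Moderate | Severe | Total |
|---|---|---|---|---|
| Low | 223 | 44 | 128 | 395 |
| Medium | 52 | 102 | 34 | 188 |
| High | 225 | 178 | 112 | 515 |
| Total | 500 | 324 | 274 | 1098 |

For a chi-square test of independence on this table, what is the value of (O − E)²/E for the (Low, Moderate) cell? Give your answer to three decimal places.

45.167

Row total (Low) = 395; column total (Moderate) = 324; N = 1098.
Expected count E = 395 × 324 / 1098 = 116.5574.
Contribution = (O − E)²/E = (44 − 116.5574)² / 116.5574 = 45.167.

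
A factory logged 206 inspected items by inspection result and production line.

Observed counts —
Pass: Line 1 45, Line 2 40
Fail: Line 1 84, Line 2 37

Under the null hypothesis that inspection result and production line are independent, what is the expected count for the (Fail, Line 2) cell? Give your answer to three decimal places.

45.228

Row total (Fail) = 121; column total (Line 2) = 77; grand total N = 206.
Expected count = (row total × column total) / N = 121 × 77 / 206 = 45.228.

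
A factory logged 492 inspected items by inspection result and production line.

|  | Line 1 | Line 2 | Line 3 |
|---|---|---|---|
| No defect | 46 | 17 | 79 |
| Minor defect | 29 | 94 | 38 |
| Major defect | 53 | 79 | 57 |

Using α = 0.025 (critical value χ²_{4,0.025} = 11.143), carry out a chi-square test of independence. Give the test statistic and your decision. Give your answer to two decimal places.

73.62; reject H₀

Row totals: 142, 161, 189. Column totals: 128, 190, 174. Grand total N = 492.
Expected counts (row total × column total / N):
  No defect, Line 1: 142×128/492 = 36.943
  No defect, Line 2: 142×190/492 = 54.837
  No defect, Line 3: 142×174/492 = 50.220
  Minor defect, Line 1: 161×128/492 = 41.886
  Minor defect, Line 2: 161×190/492 = 62.175
  Minor defect, Line 3: 161×174/492 = 56.939
  Major defect, Line 1: 189×128/492 = 49.171
  Major defect, Line 2: 189×190/492 = 72.988
  Major defect, Line 3: 189×174/492 = 66.841
Contributions (O − E)²/E:
  (46 − 36.943)²/36.943 = 2.2204
  (17 − 54.837)²/54.837 = 26.1072
  (79 − 50.220)²/50.220 = 16.4932
  (29 − 41.886)²/41.886 = 3.9643
  (94 − 62.175)²/62.175 = 16.2900
  (38 − 56.939)²/56.939 = 6.2995
  (53 − 49.171)²/49.171 = 0.2982
  (79 − 72.988)²/72.988 = 0.4952
  (57 − 66.841)²/66.841 = 1.4489
χ² = 2.2204 + 26.1072 + 16.4932 + 3.9643 + 16.2900 + 6.2995 + 0.2982 + 0.4952 + 1.4489 = 73.62
df = (3−1)(3−1) = 4. Since 73.62 > 11.143, reject the null hypothesis of independence at α = 0.025.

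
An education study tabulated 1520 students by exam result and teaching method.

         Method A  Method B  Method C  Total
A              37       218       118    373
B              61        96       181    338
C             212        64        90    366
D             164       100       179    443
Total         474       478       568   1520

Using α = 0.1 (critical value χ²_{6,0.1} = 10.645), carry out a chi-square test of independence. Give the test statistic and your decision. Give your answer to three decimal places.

Grand total N = 1520.
Expected counts (row total × column total / N):
  A, Method A: 373×474/1520 = 116.3171
  A, Method B: 373×478/1520 = 117.2987
  A, Method C: 373×568/1520 = 139.3842
  B, Method A: 338×474/1520 = 105.4026
  B, Method B: 338×478/1520 = 106.2921
  B, Method C: 338×568/1520 = 126.3053
  C, Method A: 366×474/1520 = 114.1342
  C, Method B: 366×478/1520 = 115.0974
  C, Method C: 366×568/1520 = 136.7684
  D, Method A: 443×474/1520 = 138.1461
  D, Method B: 443×478/1520 = 139.3118
  D, Method C: 443×568/1520 = 165.5421
Contributions (O − E)²/E:
  (37 − 116.3171)²/116.3171 = 54.0867
  (218 − 117.2987)²/117.2987 = 86.4524
  (118 − 139.3842)²/139.3842 = 3.2807
  (61 − 105.4026)²/105.4026 = 18.7053
  (96 − 106.2921)²/106.2921 = 0.9966
  (181 − 126.3053)²/126.3053 = 23.6848
  (212 − 114.1342)²/114.1342 = 83.9163
  (64 − 115.0974)²/115.0974 = 22.6847
  (90 − 136.7684)²/136.7684 = 15.9926
  (164 − 138.1461)²/138.1461 = 4.8385
  (100 − 139.3118)²/139.3118 = 11.0932
  (179 − 165.5421)²/165.5421 = 1.0941
χ² = 54.0867 + 86.4524 + 3.2807 + 18.7053 + 0.9966 + 23.6848 + 83.9163 + 22.6847 + 15.9926 + 4.8385 + 11.0932 + 1.0941 = 326.826
df = (4−1)(3−1) = 6. Since 326.826 > 10.645, reject the null hypothesis of independence at α = 0.1.

326.826; reject H₀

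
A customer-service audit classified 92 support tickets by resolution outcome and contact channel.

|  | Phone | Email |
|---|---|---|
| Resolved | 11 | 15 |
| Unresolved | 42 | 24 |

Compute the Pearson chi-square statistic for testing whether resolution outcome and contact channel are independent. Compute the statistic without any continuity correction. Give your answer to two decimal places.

3.47

Row totals: 26, 66. Column totals: 53, 39. Grand total N = 92.
Expected counts (row total × column total / N):
  Resolved, Phone: 26×53/92 = 14.978
  Resolved, Email: 26×39/92 = 11.022
  Unresolved, Phone: 66×53/92 = 38.022
  Unresolved, Email: 66×39/92 = 27.978
Contributions (O − E)²/E:
  (11 − 14.978)²/14.978 = 1.0565
  (15 − 11.022)²/11.022 = 1.4357
  (42 − 38.022)²/38.022 = 0.4162
  (24 − 27.978)²/27.978 = 0.5656
χ² = 1.0565 + 1.4357 + 0.4162 + 0.5656 = 3.47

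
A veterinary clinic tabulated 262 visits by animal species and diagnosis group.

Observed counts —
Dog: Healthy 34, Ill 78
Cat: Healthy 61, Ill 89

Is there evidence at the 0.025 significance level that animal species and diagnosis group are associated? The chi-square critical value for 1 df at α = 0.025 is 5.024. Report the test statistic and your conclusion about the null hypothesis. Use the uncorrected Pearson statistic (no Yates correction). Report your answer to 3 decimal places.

2.949; fail to reject H₀

Row totals: 112, 150. Column totals: 95, 167. Grand total N = 262.
Expected counts (row total × column total / N):
  Dog, Healthy: 112×95/262 = 40.6107
  Dog, Ill: 112×167/262 = 71.3893
  Cat, Healthy: 150×95/262 = 54.3893
  Cat, Ill: 150×167/262 = 95.6107
Contributions (O − E)²/E:
  (34 − 40.6107)²/40.6107 = 1.0761
  (78 − 71.3893)²/71.3893 = 0.6122
  (61 − 54.3893)²/54.3893 = 0.8035
  (89 − 95.6107)²/95.6107 = 0.4571
χ² = 1.0761 + 0.6122 + 0.8035 + 0.4571 = 2.949
df = (2−1)(2−1) = 1. Since 2.949 < 5.024, fail to reject the null hypothesis of independence at α = 0.025.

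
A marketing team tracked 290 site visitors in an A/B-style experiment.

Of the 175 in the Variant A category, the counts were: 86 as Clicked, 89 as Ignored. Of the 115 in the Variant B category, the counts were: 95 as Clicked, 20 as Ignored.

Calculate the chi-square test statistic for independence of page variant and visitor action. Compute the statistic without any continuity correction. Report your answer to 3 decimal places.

33.131

Row totals: 175, 115. Column totals: 181, 109. Grand total N = 290.
Expected counts (row total × column total / N):
  Variant A, Clicked: 175×181/290 = 109.22414
  Variant A, Ignored: 175×109/290 = 65.77586
  Variant B, Clicked: 115×181/290 = 71.77586
  Variant B, Ignored: 115×109/290 = 43.22414
Contributions (O − E)²/E:
  (86 − 109.22414)²/109.22414 = 4.9381
  (89 − 65.77586)²/65.77586 = 8.2000
  (95 − 71.77586)²/71.77586 = 7.5145
  (20 − 43.22414)²/43.22414 = 12.4782
χ² = 4.9381 + 8.2000 + 7.5145 + 12.4782 = 33.131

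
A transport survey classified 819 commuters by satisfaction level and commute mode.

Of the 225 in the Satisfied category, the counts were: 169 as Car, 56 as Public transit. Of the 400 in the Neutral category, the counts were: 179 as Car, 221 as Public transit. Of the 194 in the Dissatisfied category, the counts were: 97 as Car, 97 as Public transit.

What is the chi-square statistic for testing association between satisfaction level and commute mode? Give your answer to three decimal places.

Row totals: 225, 400, 194. Column totals: 445, 374. Grand total N = 819.
Expected counts (row total × column total / N):
  Satisfied, Car: 225×445/819 = 122.2527
  Satisfied, Public transit: 225×374/819 = 102.7473
  Neutral, Car: 400×445/819 = 217.3382
  Neutral, Public transit: 400×374/819 = 182.6618
  Dissatisfied, Car: 194×445/819 = 105.4090
  Dissatisfied, Public transit: 194×374/819 = 88.5910
Contributions (O − E)²/E:
  (169 − 122.2527)²/122.2527 = 17.8754
  (56 − 102.7473)²/102.7473 = 21.2688
  (179 − 217.3382)²/217.3382 = 6.7628
  (221 − 182.6618)²/182.6618 = 8.0467
  (97 − 105.4090)²/105.4090 = 0.6708
  (97 − 88.5910)²/88.5910 = 0.7982
χ² = 17.8754 + 21.2688 + 6.7628 + 8.0467 + 0.6708 + 0.7982 = 55.423

55.423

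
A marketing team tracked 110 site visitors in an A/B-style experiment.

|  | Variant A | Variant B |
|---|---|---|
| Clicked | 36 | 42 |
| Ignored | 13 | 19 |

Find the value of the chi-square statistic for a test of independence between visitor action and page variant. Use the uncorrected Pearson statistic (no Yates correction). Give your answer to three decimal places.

0.281

Row totals: 78, 32. Column totals: 49, 61. Grand total N = 110.
Expected counts (row total × column total / N):
  Clicked, Variant A: 78×49/110 = 34.7455
  Clicked, Variant B: 78×61/110 = 43.2545
  Ignored, Variant A: 32×49/110 = 14.2545
  Ignored, Variant B: 32×61/110 = 17.7455
Contributions (O − E)²/E:
  (36 − 34.7455)²/34.7455 = 0.0453
  (42 − 43.2545)²/43.2545 = 0.0364
  (13 − 14.2545)²/14.2545 = 0.1104
  (19 − 17.7455)²/17.7455 = 0.0887
χ² = 0.0453 + 0.0364 + 0.1104 + 0.0887 = 0.281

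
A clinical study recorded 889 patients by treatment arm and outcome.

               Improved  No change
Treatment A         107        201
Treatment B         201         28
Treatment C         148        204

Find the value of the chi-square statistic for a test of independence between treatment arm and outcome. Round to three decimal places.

Row totals: 308, 229, 352. Column totals: 456, 433. Grand total N = 889.
Expected counts (row total × column total / N):
  Treatment A, Improved: 308×456/889 = 157.984252
  Treatment A, No change: 308×433/889 = 150.015748
  Treatment B, Improved: 229×456/889 = 117.462317
  Treatment B, No change: 229×433/889 = 111.537683
  Treatment C, Improved: 352×456/889 = 180.553431
  Treatment C, No change: 352×433/889 = 171.446569
Contributions (O − E)²/E:
  (107 − 157.984252)²/157.984252 = 16.4535
  (201 − 150.015748)²/150.015748 = 17.3275
  (201 − 117.462317)²/117.462317 = 59.4109
  (28 − 111.537683)²/111.537683 = 62.5667
  (148 − 180.553431)²/180.553431 = 5.8693
  (204 − 171.446569)²/171.446569 = 6.1811
χ² = 16.4535 + 17.3275 + 59.4109 + 62.5667 + 5.8693 + 6.1811 = 167.809

167.809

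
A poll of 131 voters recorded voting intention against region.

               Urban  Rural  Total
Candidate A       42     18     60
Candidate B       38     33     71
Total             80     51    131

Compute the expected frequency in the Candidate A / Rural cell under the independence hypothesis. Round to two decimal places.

23.36

Row total (Candidate A) = 60; column total (Rural) = 51; grand total N = 131.
Expected count = (row total × column total) / N = 60 × 51 / 131 = 23.36.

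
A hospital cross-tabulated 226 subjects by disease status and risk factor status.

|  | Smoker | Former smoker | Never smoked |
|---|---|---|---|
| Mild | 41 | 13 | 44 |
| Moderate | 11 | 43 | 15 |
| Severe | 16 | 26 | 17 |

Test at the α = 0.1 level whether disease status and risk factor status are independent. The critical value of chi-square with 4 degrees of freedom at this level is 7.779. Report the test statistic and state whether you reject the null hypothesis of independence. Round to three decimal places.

44.453; reject H₀

Row totals: 98, 69, 59. Column totals: 68, 82, 76. Grand total N = 226.
Expected counts (row total × column total / N):
  Mild, Smoker: 98×68/226 = 29.486726
  Mild, Former smoker: 98×82/226 = 35.557522
  Mild, Never smoked: 98×76/226 = 32.955752
  Moderate, Smoker: 69×68/226 = 20.761062
  Moderate, Former smoker: 69×82/226 = 25.035398
  Moderate, Never smoked: 69×76/226 = 23.203540
  Severe, Smoker: 59×68/226 = 17.752212
  Severe, Former smoker: 59×82/226 = 21.407080
  Severe, Never smoked: 59×76/226 = 19.840708
Contributions (O − E)²/E:
  (41 − 29.486726)²/29.486726 = 4.4954
  (13 − 35.557522)²/35.557522 = 14.3104
  (44 − 32.955752)²/32.955752 = 3.7012
  (11 − 20.761062)²/20.761062 = 4.5893
  (43 − 25.035398)²/25.035398 = 12.8908
  (15 − 23.203540)²/23.203540 = 2.9003
  (16 − 17.752212)²/17.752212 = 0.1730
  (26 − 21.407080)²/21.407080 = 0.9854
  (17 − 19.840708)²/19.840708 = 0.4067
χ² = 4.4954 + 14.3104 + 3.7012 + 4.5893 + 12.8908 + 2.9003 + 0.1730 + 0.9854 + 0.4067 = 44.453
df = (3−1)(3−1) = 4. Since 44.453 > 7.779, reject the null hypothesis of independence at α = 0.1.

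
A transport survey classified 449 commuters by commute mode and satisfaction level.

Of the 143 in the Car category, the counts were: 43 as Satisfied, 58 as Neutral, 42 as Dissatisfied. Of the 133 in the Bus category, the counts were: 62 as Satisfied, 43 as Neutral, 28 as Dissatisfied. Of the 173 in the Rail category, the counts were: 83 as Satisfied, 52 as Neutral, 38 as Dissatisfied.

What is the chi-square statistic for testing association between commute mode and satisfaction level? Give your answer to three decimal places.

Row totals: 143, 133, 173. Column totals: 188, 153, 108. Grand total N = 449.
Expected counts (row total × column total / N):
  Car, Satisfied: 143×188/449 = 59.8753
  Car, Neutral: 143×153/449 = 48.7283
  Car, Dissatisfied: 143×108/449 = 34.3964
  Bus, Satisfied: 133×188/449 = 55.6882
  Bus, Neutral: 133×153/449 = 45.3207
  Bus, Dissatisfied: 133×108/449 = 31.9911
  Rail, Satisfied: 173×188/449 = 72.4365
  Rail, Neutral: 173×153/449 = 58.9510
  Rail, Dissatisfied: 173×108/449 = 41.6125
Contributions (O − E)²/E:
  (43 − 59.8753)²/59.8753 = 4.7561
  (58 − 48.7283)²/48.7283 = 1.7642
  (42 − 34.3964)²/34.3964 = 1.6808
  (62 − 55.6882)²/55.6882 = 0.7154
  (43 − 45.3207)²/45.3207 = 0.1188
  (28 − 31.9911)²/31.9911 = 0.4979
  (83 − 72.4365)²/72.4365 = 1.5405
  (52 − 58.9510)²/58.9510 = 0.8196
  (38 − 41.6125)²/41.6125 = 0.3136
χ² = 4.7561 + 1.7642 + 1.6808 + 0.7154 + 0.1188 + 0.4979 + 1.5405 + 0.8196 + 0.3136 = 12.207

12.207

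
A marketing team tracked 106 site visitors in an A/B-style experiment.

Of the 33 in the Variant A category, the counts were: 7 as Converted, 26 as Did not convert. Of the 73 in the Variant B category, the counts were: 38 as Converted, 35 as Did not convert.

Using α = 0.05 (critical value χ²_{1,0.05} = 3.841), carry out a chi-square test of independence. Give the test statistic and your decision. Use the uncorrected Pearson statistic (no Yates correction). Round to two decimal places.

Row totals: 33, 73. Column totals: 45, 61. Grand total N = 106.
Expected counts (row total × column total / N):
  Variant A, Converted: 33×45/106 = 14.009
  Variant A, Did not convert: 33×61/106 = 18.991
  Variant B, Converted: 73×45/106 = 30.991
  Variant B, Did not convert: 73×61/106 = 42.009
Contributions (O − E)²/E:
  (7 − 14.009)²/14.009 = 3.5068
  (26 − 18.991)²/18.991 = 2.5868
  (38 − 30.991)²/30.991 = 1.5852
  (35 − 42.009)²/42.009 = 1.1694
χ² = 3.5068 + 2.5868 + 1.5852 + 1.1694 = 8.85
df = (2−1)(2−1) = 1. Since 8.85 > 3.841, reject the null hypothesis of independence at α = 0.05.

8.85; reject H₀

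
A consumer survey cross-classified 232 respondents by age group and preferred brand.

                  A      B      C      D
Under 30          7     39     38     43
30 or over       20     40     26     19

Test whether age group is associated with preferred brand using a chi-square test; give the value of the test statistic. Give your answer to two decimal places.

15.87

Row totals: 127, 105. Column totals: 27, 79, 64, 62. Grand total N = 232.
Expected counts (row total × column total / N):
  Under 30, A: 127×27/232 = 14.780
  Under 30, B: 127×79/232 = 43.246
  Under 30, C: 127×64/232 = 35.034
  Under 30, D: 127×62/232 = 33.940
  30 or over, A: 105×27/232 = 12.220
  30 or over, B: 105×79/232 = 35.754
  30 or over, C: 105×64/232 = 28.966
  30 or over, D: 105×62/232 = 28.060
Contributions (O − E)²/E:
  (7 − 14.780)²/14.780 = 4.0953
  (39 − 43.246)²/43.246 = 0.4169
  (38 − 35.034)²/35.034 = 0.2511
  (43 − 33.940)²/33.940 = 2.4185
  (20 − 12.220)²/12.220 = 4.9532
  (40 − 35.754)²/35.754 = 0.5042
  (26 − 28.966)²/28.966 = 0.3037
  (19 − 28.060)²/28.060 = 2.9253
χ² = 4.0953 + 0.4169 + 0.2511 + 2.4185 + 4.9532 + 0.5042 + 0.3037 + 2.9253 = 15.87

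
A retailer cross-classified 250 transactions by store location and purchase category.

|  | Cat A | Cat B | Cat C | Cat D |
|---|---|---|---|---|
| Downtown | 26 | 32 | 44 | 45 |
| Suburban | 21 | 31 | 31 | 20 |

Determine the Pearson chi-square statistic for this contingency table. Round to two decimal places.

Row totals: 147, 103. Column totals: 47, 63, 75, 65. Grand total N = 250.
Expected counts (row total × column total / N):
  Downtown, Cat A: 147×47/250 = 27.636
  Downtown, Cat B: 147×63/250 = 37.044
  Downtown, Cat C: 147×75/250 = 44.100
  Downtown, Cat D: 147×65/250 = 38.220
  Suburban, Cat A: 103×47/250 = 19.364
  Suburban, Cat B: 103×63/250 = 25.956
  Suburban, Cat C: 103×75/250 = 30.900
  Suburban, Cat D: 103×65/250 = 26.780
Contributions (O − E)²/E:
  (26 − 27.636)²/27.636 = 0.0968
  (32 − 37.044)²/37.044 = 0.6868
  (44 − 44.100)²/44.100 = 0.0002
  (45 − 38.220)²/38.220 = 1.2027
  (21 − 19.364)²/19.364 = 0.1382
  (31 − 25.956)²/25.956 = 0.9802
  (31 − 30.900)²/30.900 = 0.0003
  (20 − 26.780)²/26.780 = 1.7165
χ² = 0.0968 + 0.6868 + 0.0002 + 1.2027 + 0.1382 + 0.9802 + 0.0003 + 1.7165 = 4.82

4.82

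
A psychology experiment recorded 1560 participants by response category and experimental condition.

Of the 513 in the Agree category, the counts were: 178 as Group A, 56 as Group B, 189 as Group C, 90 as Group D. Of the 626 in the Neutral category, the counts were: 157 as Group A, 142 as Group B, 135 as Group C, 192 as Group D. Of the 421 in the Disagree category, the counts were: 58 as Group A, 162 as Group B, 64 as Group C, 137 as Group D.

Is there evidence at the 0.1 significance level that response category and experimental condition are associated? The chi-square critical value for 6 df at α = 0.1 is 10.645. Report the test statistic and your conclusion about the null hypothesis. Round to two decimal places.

189.53; reject H₀

Row totals: 513, 626, 421. Column totals: 393, 360, 388, 419. Grand total N = 1560.
Expected counts (row total × column total / N):
  Agree, Group A: 513×393/1560 = 129.237
  Agree, Group B: 513×360/1560 = 118.385
  Agree, Group C: 513×388/1560 = 127.592
  Agree, Group D: 513×419/1560 = 137.787
  Neutral, Group A: 626×393/1560 = 157.704
  Neutral, Group B: 626×360/1560 = 144.462
  Neutral, Group C: 626×388/1560 = 155.697
  Neutral, Group D: 626×419/1560 = 168.137
  Disagree, Group A: 421×393/1560 = 106.060
  Disagree, Group B: 421×360/1560 = 97.154
  Disagree, Group C: 421×388/1560 = 104.710
  Disagree, Group D: 421×419/1560 = 113.076
Contributions (O − E)²/E:
  (178 − 129.237)²/129.237 = 18.3990
  (56 − 118.385)²/118.385 = 32.8748
  (189 − 127.592)²/127.592 = 29.5547
  (90 − 137.787)²/137.787 = 16.5734
  (157 − 157.704)²/157.704 = 0.0031
  (142 − 144.462)²/144.462 = 0.0420
  (135 − 155.697)²/155.697 = 2.7513
  (192 − 168.137)²/168.137 = 3.3868
  (58 − 106.060)²/106.060 = 21.7779
  (162 − 97.154)²/97.154 = 43.2818
  (64 − 104.710)²/104.710 = 15.8276
  (137 − 113.076)²/113.076 = 5.0617
χ² = 18.3990 + 32.8748 + 29.5547 + 16.5734 + 0.0031 + 0.0420 + 2.7513 + 3.3868 + 21.7779 + 43.2818 + 15.8276 + 5.0617 = 189.53
df = (3−1)(4−1) = 6. Since 189.53 > 10.645, reject the null hypothesis of independence at α = 0.1.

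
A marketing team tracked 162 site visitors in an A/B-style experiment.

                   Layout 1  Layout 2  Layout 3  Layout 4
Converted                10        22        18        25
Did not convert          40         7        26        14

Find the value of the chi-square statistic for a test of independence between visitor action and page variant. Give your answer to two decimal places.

Row totals: 75, 87. Column totals: 50, 29, 44, 39. Grand total N = 162.
Expected counts (row total × column total / N):
  Converted, Layout 1: 75×50/162 = 23.148
  Converted, Layout 2: 75×29/162 = 13.426
  Converted, Layout 3: 75×44/162 = 20.370
  Converted, Layout 4: 75×39/162 = 18.056
  Did not convert, Layout 1: 87×50/162 = 26.852
  Did not convert, Layout 2: 87×29/162 = 15.574
  Did not convert, Layout 3: 87×44/162 = 23.630
  Did not convert, Layout 4: 87×39/162 = 20.944
Contributions (O − E)²/E:
  (10 − 23.148)²/23.148 = 7.4680
  (22 − 13.426)²/13.426 = 5.4755
  (18 − 20.370)²/20.370 = 0.2757
  (25 − 18.056)²/18.056 = 2.6705
  (40 − 26.852)²/26.852 = 6.4379
  (7 − 15.574)²/15.574 = 4.7203
  (26 − 23.630)²/23.630 = 0.2377
  (14 − 20.944)²/20.944 = 2.3023
χ² = 7.4680 + 5.4755 + 0.2757 + 2.6705 + 6.4379 + 4.7203 + 0.2377 + 2.3023 = 29.59

29.59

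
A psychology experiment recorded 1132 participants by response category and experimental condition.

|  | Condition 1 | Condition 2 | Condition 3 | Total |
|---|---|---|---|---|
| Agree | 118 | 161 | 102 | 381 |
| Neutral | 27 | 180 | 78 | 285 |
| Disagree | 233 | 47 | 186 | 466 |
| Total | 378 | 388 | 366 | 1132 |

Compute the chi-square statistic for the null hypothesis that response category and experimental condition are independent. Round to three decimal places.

Grand total N = 1132.
Expected counts (row total × column total / N):
  Agree, Condition 1: 381×378/1132 = 127.2244
  Agree, Condition 2: 381×388/1132 = 130.5901
  Agree, Condition 3: 381×366/1132 = 123.1855
  Neutral, Condition 1: 285×378/1132 = 95.1678
  Neutral, Condition 2: 285×388/1132 = 97.6855
  Neutral, Condition 3: 285×366/1132 = 92.1466
  Disagree, Condition 1: 466×378/1132 = 155.6078
  Disagree, Condition 2: 466×388/1132 = 159.7244
  Disagree, Condition 3: 466×366/1132 = 150.6678
Contributions (O − E)²/E:
  (118 − 127.2244)²/127.2244 = 0.6688
  (161 − 130.5901)²/130.5901 = 7.0814
  (102 − 123.1855)²/123.1855 = 3.6435
  (27 − 95.1678)²/95.1678 = 48.8280
  (180 − 97.6855)²/97.6855 = 69.3622
  (78 − 92.1466)²/92.1466 = 2.1718
  (233 − 155.6078)²/155.6078 = 38.4913
  (47 − 159.7244)²/159.7244 = 79.5545
  (186 − 150.6678)²/150.6678 = 8.2855
χ² = 0.6688 + 7.0814 + 3.6435 + 48.8280 + 69.3622 + 2.1718 + 38.4913 + 79.5545 + 8.2855 = 258.087

258.087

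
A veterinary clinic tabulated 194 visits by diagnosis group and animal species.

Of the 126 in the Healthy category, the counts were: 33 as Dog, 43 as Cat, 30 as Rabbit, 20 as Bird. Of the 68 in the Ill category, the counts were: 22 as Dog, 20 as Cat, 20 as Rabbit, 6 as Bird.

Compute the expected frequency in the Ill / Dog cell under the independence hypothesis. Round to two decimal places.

19.28

Row total (Ill) = 68; column total (Dog) = 55; grand total N = 194.
Expected count = (row total × column total) / N = 68 × 55 / 194 = 19.28.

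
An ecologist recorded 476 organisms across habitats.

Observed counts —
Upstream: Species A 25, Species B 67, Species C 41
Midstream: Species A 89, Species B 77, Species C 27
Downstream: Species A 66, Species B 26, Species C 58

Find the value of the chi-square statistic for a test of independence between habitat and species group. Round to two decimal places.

Row totals: 133, 193, 150. Column totals: 180, 170, 126. Grand total N = 476.
Expected counts (row total × column total / N):
  Upstream, Species A: 133×180/476 = 50.294
  Upstream, Species B: 133×170/476 = 47.500
  Upstream, Species C: 133×126/476 = 35.206
  Midstream, Species A: 193×180/476 = 72.983
  Midstream, Species B: 193×170/476 = 68.929
  Midstream, Species C: 193×126/476 = 51.088
  Downstream, Species A: 150×180/476 = 56.723
  Downstream, Species B: 150×170/476 = 53.571
  Downstream, Species C: 150×126/476 = 39.706
Contributions (O − E)²/E:
  (25 − 50.294)²/50.294 = 12.7209
  (67 − 47.500)²/47.500 = 8.0053
  (41 − 35.206)²/35.206 = 0.9535
  (89 − 72.983)²/72.983 = 3.5151
  (77 − 68.929)²/68.929 = 0.9450
  (27 − 51.088)²/51.088 = 11.3575
  (66 − 56.723)²/56.723 = 1.5172
  (26 − 53.571)²/53.571 = 14.1898
  (58 − 39.706)²/39.706 = 8.4287
χ² = 12.7209 + 8.0053 + 0.9535 + 3.5151 + 0.9450 + 11.3575 + 1.5172 + 14.1898 + 8.4287 = 61.63

61.63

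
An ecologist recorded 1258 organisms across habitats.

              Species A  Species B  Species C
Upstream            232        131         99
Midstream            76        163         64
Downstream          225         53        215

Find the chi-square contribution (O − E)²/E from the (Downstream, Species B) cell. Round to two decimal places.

50.64

Row total (Downstream) = 493; column total (Species B) = 347; N = 1258.
Expected count E = 493 × 347 / 1258 = 135.986.
Contribution = (O − E)²/E = (53 − 135.986)² / 135.986 = 50.64.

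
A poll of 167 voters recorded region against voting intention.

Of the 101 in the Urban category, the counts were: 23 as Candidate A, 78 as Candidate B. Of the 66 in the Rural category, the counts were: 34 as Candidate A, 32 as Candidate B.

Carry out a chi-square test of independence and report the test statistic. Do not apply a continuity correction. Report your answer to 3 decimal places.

14.668

Row totals: 101, 66. Column totals: 57, 110. Grand total N = 167.
Expected counts (row total × column total / N):
  Urban, Candidate A: 101×57/167 = 34.4731
  Urban, Candidate B: 101×110/167 = 66.5269
  Rural, Candidate A: 66×57/167 = 22.5269
  Rural, Candidate B: 66×110/167 = 43.4731
Contributions (O − E)²/E:
  (23 − 34.4731)²/34.4731 = 3.8184
  (78 − 66.5269)²/66.5269 = 1.9786
  (34 − 22.5269)²/22.5269 = 5.8433
  (32 − 43.4731)²/43.4731 = 3.0279
χ² = 3.8184 + 1.9786 + 5.8433 + 3.0279 = 14.668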